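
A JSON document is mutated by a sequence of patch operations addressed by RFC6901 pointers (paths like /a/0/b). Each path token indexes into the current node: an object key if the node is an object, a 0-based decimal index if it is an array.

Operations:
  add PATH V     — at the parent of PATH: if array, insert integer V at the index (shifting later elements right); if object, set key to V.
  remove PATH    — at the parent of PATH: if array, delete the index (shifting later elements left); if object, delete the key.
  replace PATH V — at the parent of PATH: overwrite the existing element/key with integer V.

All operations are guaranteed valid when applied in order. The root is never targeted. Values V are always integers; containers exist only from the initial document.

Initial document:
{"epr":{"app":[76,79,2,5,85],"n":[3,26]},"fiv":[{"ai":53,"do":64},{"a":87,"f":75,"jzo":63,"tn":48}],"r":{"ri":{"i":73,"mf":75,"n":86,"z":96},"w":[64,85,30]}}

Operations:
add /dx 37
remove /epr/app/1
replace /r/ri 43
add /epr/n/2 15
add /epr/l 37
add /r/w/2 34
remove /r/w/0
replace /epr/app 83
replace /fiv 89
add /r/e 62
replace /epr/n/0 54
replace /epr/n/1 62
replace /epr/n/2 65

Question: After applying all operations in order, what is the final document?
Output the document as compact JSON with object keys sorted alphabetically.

After op 1 (add /dx 37): {"dx":37,"epr":{"app":[76,79,2,5,85],"n":[3,26]},"fiv":[{"ai":53,"do":64},{"a":87,"f":75,"jzo":63,"tn":48}],"r":{"ri":{"i":73,"mf":75,"n":86,"z":96},"w":[64,85,30]}}
After op 2 (remove /epr/app/1): {"dx":37,"epr":{"app":[76,2,5,85],"n":[3,26]},"fiv":[{"ai":53,"do":64},{"a":87,"f":75,"jzo":63,"tn":48}],"r":{"ri":{"i":73,"mf":75,"n":86,"z":96},"w":[64,85,30]}}
After op 3 (replace /r/ri 43): {"dx":37,"epr":{"app":[76,2,5,85],"n":[3,26]},"fiv":[{"ai":53,"do":64},{"a":87,"f":75,"jzo":63,"tn":48}],"r":{"ri":43,"w":[64,85,30]}}
After op 4 (add /epr/n/2 15): {"dx":37,"epr":{"app":[76,2,5,85],"n":[3,26,15]},"fiv":[{"ai":53,"do":64},{"a":87,"f":75,"jzo":63,"tn":48}],"r":{"ri":43,"w":[64,85,30]}}
After op 5 (add /epr/l 37): {"dx":37,"epr":{"app":[76,2,5,85],"l":37,"n":[3,26,15]},"fiv":[{"ai":53,"do":64},{"a":87,"f":75,"jzo":63,"tn":48}],"r":{"ri":43,"w":[64,85,30]}}
After op 6 (add /r/w/2 34): {"dx":37,"epr":{"app":[76,2,5,85],"l":37,"n":[3,26,15]},"fiv":[{"ai":53,"do":64},{"a":87,"f":75,"jzo":63,"tn":48}],"r":{"ri":43,"w":[64,85,34,30]}}
After op 7 (remove /r/w/0): {"dx":37,"epr":{"app":[76,2,5,85],"l":37,"n":[3,26,15]},"fiv":[{"ai":53,"do":64},{"a":87,"f":75,"jzo":63,"tn":48}],"r":{"ri":43,"w":[85,34,30]}}
After op 8 (replace /epr/app 83): {"dx":37,"epr":{"app":83,"l":37,"n":[3,26,15]},"fiv":[{"ai":53,"do":64},{"a":87,"f":75,"jzo":63,"tn":48}],"r":{"ri":43,"w":[85,34,30]}}
After op 9 (replace /fiv 89): {"dx":37,"epr":{"app":83,"l":37,"n":[3,26,15]},"fiv":89,"r":{"ri":43,"w":[85,34,30]}}
After op 10 (add /r/e 62): {"dx":37,"epr":{"app":83,"l":37,"n":[3,26,15]},"fiv":89,"r":{"e":62,"ri":43,"w":[85,34,30]}}
After op 11 (replace /epr/n/0 54): {"dx":37,"epr":{"app":83,"l":37,"n":[54,26,15]},"fiv":89,"r":{"e":62,"ri":43,"w":[85,34,30]}}
After op 12 (replace /epr/n/1 62): {"dx":37,"epr":{"app":83,"l":37,"n":[54,62,15]},"fiv":89,"r":{"e":62,"ri":43,"w":[85,34,30]}}
After op 13 (replace /epr/n/2 65): {"dx":37,"epr":{"app":83,"l":37,"n":[54,62,65]},"fiv":89,"r":{"e":62,"ri":43,"w":[85,34,30]}}

Answer: {"dx":37,"epr":{"app":83,"l":37,"n":[54,62,65]},"fiv":89,"r":{"e":62,"ri":43,"w":[85,34,30]}}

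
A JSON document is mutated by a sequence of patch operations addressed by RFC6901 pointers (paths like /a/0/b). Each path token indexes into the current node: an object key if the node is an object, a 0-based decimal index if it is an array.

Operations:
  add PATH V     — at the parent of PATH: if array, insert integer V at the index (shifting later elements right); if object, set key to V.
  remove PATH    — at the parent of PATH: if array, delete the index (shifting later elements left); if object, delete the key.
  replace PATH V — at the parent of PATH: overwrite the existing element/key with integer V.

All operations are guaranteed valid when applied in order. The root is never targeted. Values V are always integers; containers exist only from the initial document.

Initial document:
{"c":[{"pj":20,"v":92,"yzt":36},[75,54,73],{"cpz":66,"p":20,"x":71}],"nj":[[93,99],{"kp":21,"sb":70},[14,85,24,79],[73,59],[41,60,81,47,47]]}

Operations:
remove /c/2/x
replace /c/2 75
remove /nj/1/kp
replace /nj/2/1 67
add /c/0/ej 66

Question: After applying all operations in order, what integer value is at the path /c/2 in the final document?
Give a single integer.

Answer: 75

Derivation:
After op 1 (remove /c/2/x): {"c":[{"pj":20,"v":92,"yzt":36},[75,54,73],{"cpz":66,"p":20}],"nj":[[93,99],{"kp":21,"sb":70},[14,85,24,79],[73,59],[41,60,81,47,47]]}
After op 2 (replace /c/2 75): {"c":[{"pj":20,"v":92,"yzt":36},[75,54,73],75],"nj":[[93,99],{"kp":21,"sb":70},[14,85,24,79],[73,59],[41,60,81,47,47]]}
After op 3 (remove /nj/1/kp): {"c":[{"pj":20,"v":92,"yzt":36},[75,54,73],75],"nj":[[93,99],{"sb":70},[14,85,24,79],[73,59],[41,60,81,47,47]]}
After op 4 (replace /nj/2/1 67): {"c":[{"pj":20,"v":92,"yzt":36},[75,54,73],75],"nj":[[93,99],{"sb":70},[14,67,24,79],[73,59],[41,60,81,47,47]]}
After op 5 (add /c/0/ej 66): {"c":[{"ej":66,"pj":20,"v":92,"yzt":36},[75,54,73],75],"nj":[[93,99],{"sb":70},[14,67,24,79],[73,59],[41,60,81,47,47]]}
Value at /c/2: 75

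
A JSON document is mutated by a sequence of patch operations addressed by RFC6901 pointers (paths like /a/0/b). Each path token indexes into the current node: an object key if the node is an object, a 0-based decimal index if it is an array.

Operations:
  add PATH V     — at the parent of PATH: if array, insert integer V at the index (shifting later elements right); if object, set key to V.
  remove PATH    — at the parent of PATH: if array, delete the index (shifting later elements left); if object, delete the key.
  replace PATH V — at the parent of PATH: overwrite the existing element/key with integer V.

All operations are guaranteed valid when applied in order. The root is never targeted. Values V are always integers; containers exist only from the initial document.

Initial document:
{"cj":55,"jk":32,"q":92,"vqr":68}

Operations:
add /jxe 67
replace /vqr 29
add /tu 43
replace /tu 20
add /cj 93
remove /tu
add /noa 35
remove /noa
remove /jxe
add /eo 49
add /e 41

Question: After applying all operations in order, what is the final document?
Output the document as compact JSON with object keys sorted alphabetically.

Answer: {"cj":93,"e":41,"eo":49,"jk":32,"q":92,"vqr":29}

Derivation:
After op 1 (add /jxe 67): {"cj":55,"jk":32,"jxe":67,"q":92,"vqr":68}
After op 2 (replace /vqr 29): {"cj":55,"jk":32,"jxe":67,"q":92,"vqr":29}
After op 3 (add /tu 43): {"cj":55,"jk":32,"jxe":67,"q":92,"tu":43,"vqr":29}
After op 4 (replace /tu 20): {"cj":55,"jk":32,"jxe":67,"q":92,"tu":20,"vqr":29}
After op 5 (add /cj 93): {"cj":93,"jk":32,"jxe":67,"q":92,"tu":20,"vqr":29}
After op 6 (remove /tu): {"cj":93,"jk":32,"jxe":67,"q":92,"vqr":29}
After op 7 (add /noa 35): {"cj":93,"jk":32,"jxe":67,"noa":35,"q":92,"vqr":29}
After op 8 (remove /noa): {"cj":93,"jk":32,"jxe":67,"q":92,"vqr":29}
After op 9 (remove /jxe): {"cj":93,"jk":32,"q":92,"vqr":29}
After op 10 (add /eo 49): {"cj":93,"eo":49,"jk":32,"q":92,"vqr":29}
After op 11 (add /e 41): {"cj":93,"e":41,"eo":49,"jk":32,"q":92,"vqr":29}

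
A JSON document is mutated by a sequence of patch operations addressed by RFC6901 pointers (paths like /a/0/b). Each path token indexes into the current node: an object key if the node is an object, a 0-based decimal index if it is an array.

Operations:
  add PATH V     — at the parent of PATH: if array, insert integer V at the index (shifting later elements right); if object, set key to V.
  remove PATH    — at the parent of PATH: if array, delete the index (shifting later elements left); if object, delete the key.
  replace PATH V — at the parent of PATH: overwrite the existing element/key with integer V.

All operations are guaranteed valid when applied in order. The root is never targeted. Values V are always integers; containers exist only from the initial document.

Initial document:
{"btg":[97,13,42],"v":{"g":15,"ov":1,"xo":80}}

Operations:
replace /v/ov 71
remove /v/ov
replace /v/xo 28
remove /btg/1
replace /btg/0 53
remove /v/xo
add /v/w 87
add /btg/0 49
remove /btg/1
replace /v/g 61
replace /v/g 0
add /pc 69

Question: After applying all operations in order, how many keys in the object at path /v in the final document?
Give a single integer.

After op 1 (replace /v/ov 71): {"btg":[97,13,42],"v":{"g":15,"ov":71,"xo":80}}
After op 2 (remove /v/ov): {"btg":[97,13,42],"v":{"g":15,"xo":80}}
After op 3 (replace /v/xo 28): {"btg":[97,13,42],"v":{"g":15,"xo":28}}
After op 4 (remove /btg/1): {"btg":[97,42],"v":{"g":15,"xo":28}}
After op 5 (replace /btg/0 53): {"btg":[53,42],"v":{"g":15,"xo":28}}
After op 6 (remove /v/xo): {"btg":[53,42],"v":{"g":15}}
After op 7 (add /v/w 87): {"btg":[53,42],"v":{"g":15,"w":87}}
After op 8 (add /btg/0 49): {"btg":[49,53,42],"v":{"g":15,"w":87}}
After op 9 (remove /btg/1): {"btg":[49,42],"v":{"g":15,"w":87}}
After op 10 (replace /v/g 61): {"btg":[49,42],"v":{"g":61,"w":87}}
After op 11 (replace /v/g 0): {"btg":[49,42],"v":{"g":0,"w":87}}
After op 12 (add /pc 69): {"btg":[49,42],"pc":69,"v":{"g":0,"w":87}}
Size at path /v: 2

Answer: 2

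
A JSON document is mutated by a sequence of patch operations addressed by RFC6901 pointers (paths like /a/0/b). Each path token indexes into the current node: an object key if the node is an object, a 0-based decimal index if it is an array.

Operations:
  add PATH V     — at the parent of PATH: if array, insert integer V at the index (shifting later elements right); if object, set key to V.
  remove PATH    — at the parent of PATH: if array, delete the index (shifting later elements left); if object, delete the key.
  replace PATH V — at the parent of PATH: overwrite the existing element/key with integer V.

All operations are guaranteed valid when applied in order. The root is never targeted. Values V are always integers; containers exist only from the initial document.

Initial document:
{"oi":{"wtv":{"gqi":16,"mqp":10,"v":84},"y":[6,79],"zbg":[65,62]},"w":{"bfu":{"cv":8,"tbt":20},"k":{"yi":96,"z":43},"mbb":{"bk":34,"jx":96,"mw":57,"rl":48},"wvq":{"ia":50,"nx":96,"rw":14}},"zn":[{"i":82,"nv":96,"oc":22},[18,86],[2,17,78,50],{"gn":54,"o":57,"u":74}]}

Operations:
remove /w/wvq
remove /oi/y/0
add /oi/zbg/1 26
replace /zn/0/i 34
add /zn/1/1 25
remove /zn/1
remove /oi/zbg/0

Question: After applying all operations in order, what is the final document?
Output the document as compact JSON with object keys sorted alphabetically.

After op 1 (remove /w/wvq): {"oi":{"wtv":{"gqi":16,"mqp":10,"v":84},"y":[6,79],"zbg":[65,62]},"w":{"bfu":{"cv":8,"tbt":20},"k":{"yi":96,"z":43},"mbb":{"bk":34,"jx":96,"mw":57,"rl":48}},"zn":[{"i":82,"nv":96,"oc":22},[18,86],[2,17,78,50],{"gn":54,"o":57,"u":74}]}
After op 2 (remove /oi/y/0): {"oi":{"wtv":{"gqi":16,"mqp":10,"v":84},"y":[79],"zbg":[65,62]},"w":{"bfu":{"cv":8,"tbt":20},"k":{"yi":96,"z":43},"mbb":{"bk":34,"jx":96,"mw":57,"rl":48}},"zn":[{"i":82,"nv":96,"oc":22},[18,86],[2,17,78,50],{"gn":54,"o":57,"u":74}]}
After op 3 (add /oi/zbg/1 26): {"oi":{"wtv":{"gqi":16,"mqp":10,"v":84},"y":[79],"zbg":[65,26,62]},"w":{"bfu":{"cv":8,"tbt":20},"k":{"yi":96,"z":43},"mbb":{"bk":34,"jx":96,"mw":57,"rl":48}},"zn":[{"i":82,"nv":96,"oc":22},[18,86],[2,17,78,50],{"gn":54,"o":57,"u":74}]}
After op 4 (replace /zn/0/i 34): {"oi":{"wtv":{"gqi":16,"mqp":10,"v":84},"y":[79],"zbg":[65,26,62]},"w":{"bfu":{"cv":8,"tbt":20},"k":{"yi":96,"z":43},"mbb":{"bk":34,"jx":96,"mw":57,"rl":48}},"zn":[{"i":34,"nv":96,"oc":22},[18,86],[2,17,78,50],{"gn":54,"o":57,"u":74}]}
After op 5 (add /zn/1/1 25): {"oi":{"wtv":{"gqi":16,"mqp":10,"v":84},"y":[79],"zbg":[65,26,62]},"w":{"bfu":{"cv":8,"tbt":20},"k":{"yi":96,"z":43},"mbb":{"bk":34,"jx":96,"mw":57,"rl":48}},"zn":[{"i":34,"nv":96,"oc":22},[18,25,86],[2,17,78,50],{"gn":54,"o":57,"u":74}]}
After op 6 (remove /zn/1): {"oi":{"wtv":{"gqi":16,"mqp":10,"v":84},"y":[79],"zbg":[65,26,62]},"w":{"bfu":{"cv":8,"tbt":20},"k":{"yi":96,"z":43},"mbb":{"bk":34,"jx":96,"mw":57,"rl":48}},"zn":[{"i":34,"nv":96,"oc":22},[2,17,78,50],{"gn":54,"o":57,"u":74}]}
After op 7 (remove /oi/zbg/0): {"oi":{"wtv":{"gqi":16,"mqp":10,"v":84},"y":[79],"zbg":[26,62]},"w":{"bfu":{"cv":8,"tbt":20},"k":{"yi":96,"z":43},"mbb":{"bk":34,"jx":96,"mw":57,"rl":48}},"zn":[{"i":34,"nv":96,"oc":22},[2,17,78,50],{"gn":54,"o":57,"u":74}]}

Answer: {"oi":{"wtv":{"gqi":16,"mqp":10,"v":84},"y":[79],"zbg":[26,62]},"w":{"bfu":{"cv":8,"tbt":20},"k":{"yi":96,"z":43},"mbb":{"bk":34,"jx":96,"mw":57,"rl":48}},"zn":[{"i":34,"nv":96,"oc":22},[2,17,78,50],{"gn":54,"o":57,"u":74}]}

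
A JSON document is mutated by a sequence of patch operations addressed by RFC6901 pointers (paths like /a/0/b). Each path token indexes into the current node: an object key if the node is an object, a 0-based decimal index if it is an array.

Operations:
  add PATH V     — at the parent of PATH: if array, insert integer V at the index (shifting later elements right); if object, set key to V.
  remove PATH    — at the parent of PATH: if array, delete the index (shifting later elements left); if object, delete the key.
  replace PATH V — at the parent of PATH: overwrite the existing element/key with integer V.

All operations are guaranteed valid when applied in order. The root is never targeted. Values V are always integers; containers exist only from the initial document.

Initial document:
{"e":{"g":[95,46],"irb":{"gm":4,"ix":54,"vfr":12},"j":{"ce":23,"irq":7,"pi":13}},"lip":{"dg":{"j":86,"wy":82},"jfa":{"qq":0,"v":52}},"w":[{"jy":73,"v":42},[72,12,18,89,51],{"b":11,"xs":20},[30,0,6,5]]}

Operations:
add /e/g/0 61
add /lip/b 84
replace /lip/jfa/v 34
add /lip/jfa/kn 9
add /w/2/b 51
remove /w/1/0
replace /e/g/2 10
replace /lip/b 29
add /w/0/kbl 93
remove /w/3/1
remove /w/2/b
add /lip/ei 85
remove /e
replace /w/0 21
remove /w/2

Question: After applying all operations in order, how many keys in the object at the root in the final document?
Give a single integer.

Answer: 2

Derivation:
After op 1 (add /e/g/0 61): {"e":{"g":[61,95,46],"irb":{"gm":4,"ix":54,"vfr":12},"j":{"ce":23,"irq":7,"pi":13}},"lip":{"dg":{"j":86,"wy":82},"jfa":{"qq":0,"v":52}},"w":[{"jy":73,"v":42},[72,12,18,89,51],{"b":11,"xs":20},[30,0,6,5]]}
After op 2 (add /lip/b 84): {"e":{"g":[61,95,46],"irb":{"gm":4,"ix":54,"vfr":12},"j":{"ce":23,"irq":7,"pi":13}},"lip":{"b":84,"dg":{"j":86,"wy":82},"jfa":{"qq":0,"v":52}},"w":[{"jy":73,"v":42},[72,12,18,89,51],{"b":11,"xs":20},[30,0,6,5]]}
After op 3 (replace /lip/jfa/v 34): {"e":{"g":[61,95,46],"irb":{"gm":4,"ix":54,"vfr":12},"j":{"ce":23,"irq":7,"pi":13}},"lip":{"b":84,"dg":{"j":86,"wy":82},"jfa":{"qq":0,"v":34}},"w":[{"jy":73,"v":42},[72,12,18,89,51],{"b":11,"xs":20},[30,0,6,5]]}
After op 4 (add /lip/jfa/kn 9): {"e":{"g":[61,95,46],"irb":{"gm":4,"ix":54,"vfr":12},"j":{"ce":23,"irq":7,"pi":13}},"lip":{"b":84,"dg":{"j":86,"wy":82},"jfa":{"kn":9,"qq":0,"v":34}},"w":[{"jy":73,"v":42},[72,12,18,89,51],{"b":11,"xs":20},[30,0,6,5]]}
After op 5 (add /w/2/b 51): {"e":{"g":[61,95,46],"irb":{"gm":4,"ix":54,"vfr":12},"j":{"ce":23,"irq":7,"pi":13}},"lip":{"b":84,"dg":{"j":86,"wy":82},"jfa":{"kn":9,"qq":0,"v":34}},"w":[{"jy":73,"v":42},[72,12,18,89,51],{"b":51,"xs":20},[30,0,6,5]]}
After op 6 (remove /w/1/0): {"e":{"g":[61,95,46],"irb":{"gm":4,"ix":54,"vfr":12},"j":{"ce":23,"irq":7,"pi":13}},"lip":{"b":84,"dg":{"j":86,"wy":82},"jfa":{"kn":9,"qq":0,"v":34}},"w":[{"jy":73,"v":42},[12,18,89,51],{"b":51,"xs":20},[30,0,6,5]]}
After op 7 (replace /e/g/2 10): {"e":{"g":[61,95,10],"irb":{"gm":4,"ix":54,"vfr":12},"j":{"ce":23,"irq":7,"pi":13}},"lip":{"b":84,"dg":{"j":86,"wy":82},"jfa":{"kn":9,"qq":0,"v":34}},"w":[{"jy":73,"v":42},[12,18,89,51],{"b":51,"xs":20},[30,0,6,5]]}
After op 8 (replace /lip/b 29): {"e":{"g":[61,95,10],"irb":{"gm":4,"ix":54,"vfr":12},"j":{"ce":23,"irq":7,"pi":13}},"lip":{"b":29,"dg":{"j":86,"wy":82},"jfa":{"kn":9,"qq":0,"v":34}},"w":[{"jy":73,"v":42},[12,18,89,51],{"b":51,"xs":20},[30,0,6,5]]}
After op 9 (add /w/0/kbl 93): {"e":{"g":[61,95,10],"irb":{"gm":4,"ix":54,"vfr":12},"j":{"ce":23,"irq":7,"pi":13}},"lip":{"b":29,"dg":{"j":86,"wy":82},"jfa":{"kn":9,"qq":0,"v":34}},"w":[{"jy":73,"kbl":93,"v":42},[12,18,89,51],{"b":51,"xs":20},[30,0,6,5]]}
After op 10 (remove /w/3/1): {"e":{"g":[61,95,10],"irb":{"gm":4,"ix":54,"vfr":12},"j":{"ce":23,"irq":7,"pi":13}},"lip":{"b":29,"dg":{"j":86,"wy":82},"jfa":{"kn":9,"qq":0,"v":34}},"w":[{"jy":73,"kbl":93,"v":42},[12,18,89,51],{"b":51,"xs":20},[30,6,5]]}
After op 11 (remove /w/2/b): {"e":{"g":[61,95,10],"irb":{"gm":4,"ix":54,"vfr":12},"j":{"ce":23,"irq":7,"pi":13}},"lip":{"b":29,"dg":{"j":86,"wy":82},"jfa":{"kn":9,"qq":0,"v":34}},"w":[{"jy":73,"kbl":93,"v":42},[12,18,89,51],{"xs":20},[30,6,5]]}
After op 12 (add /lip/ei 85): {"e":{"g":[61,95,10],"irb":{"gm":4,"ix":54,"vfr":12},"j":{"ce":23,"irq":7,"pi":13}},"lip":{"b":29,"dg":{"j":86,"wy":82},"ei":85,"jfa":{"kn":9,"qq":0,"v":34}},"w":[{"jy":73,"kbl":93,"v":42},[12,18,89,51],{"xs":20},[30,6,5]]}
After op 13 (remove /e): {"lip":{"b":29,"dg":{"j":86,"wy":82},"ei":85,"jfa":{"kn":9,"qq":0,"v":34}},"w":[{"jy":73,"kbl":93,"v":42},[12,18,89,51],{"xs":20},[30,6,5]]}
After op 14 (replace /w/0 21): {"lip":{"b":29,"dg":{"j":86,"wy":82},"ei":85,"jfa":{"kn":9,"qq":0,"v":34}},"w":[21,[12,18,89,51],{"xs":20},[30,6,5]]}
After op 15 (remove /w/2): {"lip":{"b":29,"dg":{"j":86,"wy":82},"ei":85,"jfa":{"kn":9,"qq":0,"v":34}},"w":[21,[12,18,89,51],[30,6,5]]}
Size at the root: 2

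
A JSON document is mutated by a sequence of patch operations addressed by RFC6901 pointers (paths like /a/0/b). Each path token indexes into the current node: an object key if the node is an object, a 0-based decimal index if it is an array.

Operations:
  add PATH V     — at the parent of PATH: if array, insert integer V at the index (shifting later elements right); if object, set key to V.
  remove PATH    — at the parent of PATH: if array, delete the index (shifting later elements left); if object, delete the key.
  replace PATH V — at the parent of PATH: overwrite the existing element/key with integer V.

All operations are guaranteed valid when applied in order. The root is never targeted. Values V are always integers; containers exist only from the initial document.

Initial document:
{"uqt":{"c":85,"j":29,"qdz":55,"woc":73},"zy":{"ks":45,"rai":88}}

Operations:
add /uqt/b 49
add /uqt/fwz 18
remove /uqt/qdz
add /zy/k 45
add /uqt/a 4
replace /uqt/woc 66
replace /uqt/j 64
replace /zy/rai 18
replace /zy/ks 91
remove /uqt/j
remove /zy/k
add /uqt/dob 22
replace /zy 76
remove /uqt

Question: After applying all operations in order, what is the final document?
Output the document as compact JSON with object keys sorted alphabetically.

After op 1 (add /uqt/b 49): {"uqt":{"b":49,"c":85,"j":29,"qdz":55,"woc":73},"zy":{"ks":45,"rai":88}}
After op 2 (add /uqt/fwz 18): {"uqt":{"b":49,"c":85,"fwz":18,"j":29,"qdz":55,"woc":73},"zy":{"ks":45,"rai":88}}
After op 3 (remove /uqt/qdz): {"uqt":{"b":49,"c":85,"fwz":18,"j":29,"woc":73},"zy":{"ks":45,"rai":88}}
After op 4 (add /zy/k 45): {"uqt":{"b":49,"c":85,"fwz":18,"j":29,"woc":73},"zy":{"k":45,"ks":45,"rai":88}}
After op 5 (add /uqt/a 4): {"uqt":{"a":4,"b":49,"c":85,"fwz":18,"j":29,"woc":73},"zy":{"k":45,"ks":45,"rai":88}}
After op 6 (replace /uqt/woc 66): {"uqt":{"a":4,"b":49,"c":85,"fwz":18,"j":29,"woc":66},"zy":{"k":45,"ks":45,"rai":88}}
After op 7 (replace /uqt/j 64): {"uqt":{"a":4,"b":49,"c":85,"fwz":18,"j":64,"woc":66},"zy":{"k":45,"ks":45,"rai":88}}
After op 8 (replace /zy/rai 18): {"uqt":{"a":4,"b":49,"c":85,"fwz":18,"j":64,"woc":66},"zy":{"k":45,"ks":45,"rai":18}}
After op 9 (replace /zy/ks 91): {"uqt":{"a":4,"b":49,"c":85,"fwz":18,"j":64,"woc":66},"zy":{"k":45,"ks":91,"rai":18}}
After op 10 (remove /uqt/j): {"uqt":{"a":4,"b":49,"c":85,"fwz":18,"woc":66},"zy":{"k":45,"ks":91,"rai":18}}
After op 11 (remove /zy/k): {"uqt":{"a":4,"b":49,"c":85,"fwz":18,"woc":66},"zy":{"ks":91,"rai":18}}
After op 12 (add /uqt/dob 22): {"uqt":{"a":4,"b":49,"c":85,"dob":22,"fwz":18,"woc":66},"zy":{"ks":91,"rai":18}}
After op 13 (replace /zy 76): {"uqt":{"a":4,"b":49,"c":85,"dob":22,"fwz":18,"woc":66},"zy":76}
After op 14 (remove /uqt): {"zy":76}

Answer: {"zy":76}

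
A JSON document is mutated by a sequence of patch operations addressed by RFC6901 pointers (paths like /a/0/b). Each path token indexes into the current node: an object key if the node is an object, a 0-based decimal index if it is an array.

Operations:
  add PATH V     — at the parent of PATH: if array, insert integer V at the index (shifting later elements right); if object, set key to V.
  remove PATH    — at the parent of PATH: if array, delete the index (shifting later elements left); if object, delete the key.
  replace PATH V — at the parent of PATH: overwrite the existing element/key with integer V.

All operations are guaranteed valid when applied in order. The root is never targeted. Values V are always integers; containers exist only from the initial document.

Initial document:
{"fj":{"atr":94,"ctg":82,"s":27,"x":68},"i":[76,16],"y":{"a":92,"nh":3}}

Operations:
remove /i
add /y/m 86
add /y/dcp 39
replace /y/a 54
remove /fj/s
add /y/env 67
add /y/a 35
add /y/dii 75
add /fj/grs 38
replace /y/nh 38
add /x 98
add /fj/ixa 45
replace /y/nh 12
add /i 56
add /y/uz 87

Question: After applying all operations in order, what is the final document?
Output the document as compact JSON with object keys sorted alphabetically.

Answer: {"fj":{"atr":94,"ctg":82,"grs":38,"ixa":45,"x":68},"i":56,"x":98,"y":{"a":35,"dcp":39,"dii":75,"env":67,"m":86,"nh":12,"uz":87}}

Derivation:
After op 1 (remove /i): {"fj":{"atr":94,"ctg":82,"s":27,"x":68},"y":{"a":92,"nh":3}}
After op 2 (add /y/m 86): {"fj":{"atr":94,"ctg":82,"s":27,"x":68},"y":{"a":92,"m":86,"nh":3}}
After op 3 (add /y/dcp 39): {"fj":{"atr":94,"ctg":82,"s":27,"x":68},"y":{"a":92,"dcp":39,"m":86,"nh":3}}
After op 4 (replace /y/a 54): {"fj":{"atr":94,"ctg":82,"s":27,"x":68},"y":{"a":54,"dcp":39,"m":86,"nh":3}}
After op 5 (remove /fj/s): {"fj":{"atr":94,"ctg":82,"x":68},"y":{"a":54,"dcp":39,"m":86,"nh":3}}
After op 6 (add /y/env 67): {"fj":{"atr":94,"ctg":82,"x":68},"y":{"a":54,"dcp":39,"env":67,"m":86,"nh":3}}
After op 7 (add /y/a 35): {"fj":{"atr":94,"ctg":82,"x":68},"y":{"a":35,"dcp":39,"env":67,"m":86,"nh":3}}
After op 8 (add /y/dii 75): {"fj":{"atr":94,"ctg":82,"x":68},"y":{"a":35,"dcp":39,"dii":75,"env":67,"m":86,"nh":3}}
After op 9 (add /fj/grs 38): {"fj":{"atr":94,"ctg":82,"grs":38,"x":68},"y":{"a":35,"dcp":39,"dii":75,"env":67,"m":86,"nh":3}}
After op 10 (replace /y/nh 38): {"fj":{"atr":94,"ctg":82,"grs":38,"x":68},"y":{"a":35,"dcp":39,"dii":75,"env":67,"m":86,"nh":38}}
After op 11 (add /x 98): {"fj":{"atr":94,"ctg":82,"grs":38,"x":68},"x":98,"y":{"a":35,"dcp":39,"dii":75,"env":67,"m":86,"nh":38}}
After op 12 (add /fj/ixa 45): {"fj":{"atr":94,"ctg":82,"grs":38,"ixa":45,"x":68},"x":98,"y":{"a":35,"dcp":39,"dii":75,"env":67,"m":86,"nh":38}}
After op 13 (replace /y/nh 12): {"fj":{"atr":94,"ctg":82,"grs":38,"ixa":45,"x":68},"x":98,"y":{"a":35,"dcp":39,"dii":75,"env":67,"m":86,"nh":12}}
After op 14 (add /i 56): {"fj":{"atr":94,"ctg":82,"grs":38,"ixa":45,"x":68},"i":56,"x":98,"y":{"a":35,"dcp":39,"dii":75,"env":67,"m":86,"nh":12}}
After op 15 (add /y/uz 87): {"fj":{"atr":94,"ctg":82,"grs":38,"ixa":45,"x":68},"i":56,"x":98,"y":{"a":35,"dcp":39,"dii":75,"env":67,"m":86,"nh":12,"uz":87}}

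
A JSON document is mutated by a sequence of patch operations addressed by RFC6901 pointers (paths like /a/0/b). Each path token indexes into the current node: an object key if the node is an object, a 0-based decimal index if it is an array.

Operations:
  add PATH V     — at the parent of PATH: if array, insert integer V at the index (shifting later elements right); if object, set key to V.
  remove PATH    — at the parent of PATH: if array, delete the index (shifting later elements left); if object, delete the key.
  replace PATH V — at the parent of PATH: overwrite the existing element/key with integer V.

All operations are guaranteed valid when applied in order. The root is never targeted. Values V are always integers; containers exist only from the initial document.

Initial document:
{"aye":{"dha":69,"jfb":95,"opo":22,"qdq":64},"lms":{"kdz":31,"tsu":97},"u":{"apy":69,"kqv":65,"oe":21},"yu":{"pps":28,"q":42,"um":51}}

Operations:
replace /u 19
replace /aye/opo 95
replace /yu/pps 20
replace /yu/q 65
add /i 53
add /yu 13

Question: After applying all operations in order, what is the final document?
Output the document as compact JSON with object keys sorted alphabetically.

After op 1 (replace /u 19): {"aye":{"dha":69,"jfb":95,"opo":22,"qdq":64},"lms":{"kdz":31,"tsu":97},"u":19,"yu":{"pps":28,"q":42,"um":51}}
After op 2 (replace /aye/opo 95): {"aye":{"dha":69,"jfb":95,"opo":95,"qdq":64},"lms":{"kdz":31,"tsu":97},"u":19,"yu":{"pps":28,"q":42,"um":51}}
After op 3 (replace /yu/pps 20): {"aye":{"dha":69,"jfb":95,"opo":95,"qdq":64},"lms":{"kdz":31,"tsu":97},"u":19,"yu":{"pps":20,"q":42,"um":51}}
After op 4 (replace /yu/q 65): {"aye":{"dha":69,"jfb":95,"opo":95,"qdq":64},"lms":{"kdz":31,"tsu":97},"u":19,"yu":{"pps":20,"q":65,"um":51}}
After op 5 (add /i 53): {"aye":{"dha":69,"jfb":95,"opo":95,"qdq":64},"i":53,"lms":{"kdz":31,"tsu":97},"u":19,"yu":{"pps":20,"q":65,"um":51}}
After op 6 (add /yu 13): {"aye":{"dha":69,"jfb":95,"opo":95,"qdq":64},"i":53,"lms":{"kdz":31,"tsu":97},"u":19,"yu":13}

Answer: {"aye":{"dha":69,"jfb":95,"opo":95,"qdq":64},"i":53,"lms":{"kdz":31,"tsu":97},"u":19,"yu":13}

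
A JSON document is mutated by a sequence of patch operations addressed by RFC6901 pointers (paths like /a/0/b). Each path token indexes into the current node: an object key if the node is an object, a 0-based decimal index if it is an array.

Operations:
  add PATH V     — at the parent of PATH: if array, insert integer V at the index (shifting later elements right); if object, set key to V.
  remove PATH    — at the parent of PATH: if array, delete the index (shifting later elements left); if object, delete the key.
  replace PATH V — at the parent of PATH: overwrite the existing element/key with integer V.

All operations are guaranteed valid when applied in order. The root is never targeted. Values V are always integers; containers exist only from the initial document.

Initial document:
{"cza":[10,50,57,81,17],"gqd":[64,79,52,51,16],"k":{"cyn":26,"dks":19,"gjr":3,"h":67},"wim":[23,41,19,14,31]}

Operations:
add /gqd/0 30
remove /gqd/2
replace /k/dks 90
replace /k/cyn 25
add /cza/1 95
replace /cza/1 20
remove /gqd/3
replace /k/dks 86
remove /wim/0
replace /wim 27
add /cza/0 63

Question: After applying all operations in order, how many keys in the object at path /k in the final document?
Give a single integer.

After op 1 (add /gqd/0 30): {"cza":[10,50,57,81,17],"gqd":[30,64,79,52,51,16],"k":{"cyn":26,"dks":19,"gjr":3,"h":67},"wim":[23,41,19,14,31]}
After op 2 (remove /gqd/2): {"cza":[10,50,57,81,17],"gqd":[30,64,52,51,16],"k":{"cyn":26,"dks":19,"gjr":3,"h":67},"wim":[23,41,19,14,31]}
After op 3 (replace /k/dks 90): {"cza":[10,50,57,81,17],"gqd":[30,64,52,51,16],"k":{"cyn":26,"dks":90,"gjr":3,"h":67},"wim":[23,41,19,14,31]}
After op 4 (replace /k/cyn 25): {"cza":[10,50,57,81,17],"gqd":[30,64,52,51,16],"k":{"cyn":25,"dks":90,"gjr":3,"h":67},"wim":[23,41,19,14,31]}
After op 5 (add /cza/1 95): {"cza":[10,95,50,57,81,17],"gqd":[30,64,52,51,16],"k":{"cyn":25,"dks":90,"gjr":3,"h":67},"wim":[23,41,19,14,31]}
After op 6 (replace /cza/1 20): {"cza":[10,20,50,57,81,17],"gqd":[30,64,52,51,16],"k":{"cyn":25,"dks":90,"gjr":3,"h":67},"wim":[23,41,19,14,31]}
After op 7 (remove /gqd/3): {"cza":[10,20,50,57,81,17],"gqd":[30,64,52,16],"k":{"cyn":25,"dks":90,"gjr":3,"h":67},"wim":[23,41,19,14,31]}
After op 8 (replace /k/dks 86): {"cza":[10,20,50,57,81,17],"gqd":[30,64,52,16],"k":{"cyn":25,"dks":86,"gjr":3,"h":67},"wim":[23,41,19,14,31]}
After op 9 (remove /wim/0): {"cza":[10,20,50,57,81,17],"gqd":[30,64,52,16],"k":{"cyn":25,"dks":86,"gjr":3,"h":67},"wim":[41,19,14,31]}
After op 10 (replace /wim 27): {"cza":[10,20,50,57,81,17],"gqd":[30,64,52,16],"k":{"cyn":25,"dks":86,"gjr":3,"h":67},"wim":27}
After op 11 (add /cza/0 63): {"cza":[63,10,20,50,57,81,17],"gqd":[30,64,52,16],"k":{"cyn":25,"dks":86,"gjr":3,"h":67},"wim":27}
Size at path /k: 4

Answer: 4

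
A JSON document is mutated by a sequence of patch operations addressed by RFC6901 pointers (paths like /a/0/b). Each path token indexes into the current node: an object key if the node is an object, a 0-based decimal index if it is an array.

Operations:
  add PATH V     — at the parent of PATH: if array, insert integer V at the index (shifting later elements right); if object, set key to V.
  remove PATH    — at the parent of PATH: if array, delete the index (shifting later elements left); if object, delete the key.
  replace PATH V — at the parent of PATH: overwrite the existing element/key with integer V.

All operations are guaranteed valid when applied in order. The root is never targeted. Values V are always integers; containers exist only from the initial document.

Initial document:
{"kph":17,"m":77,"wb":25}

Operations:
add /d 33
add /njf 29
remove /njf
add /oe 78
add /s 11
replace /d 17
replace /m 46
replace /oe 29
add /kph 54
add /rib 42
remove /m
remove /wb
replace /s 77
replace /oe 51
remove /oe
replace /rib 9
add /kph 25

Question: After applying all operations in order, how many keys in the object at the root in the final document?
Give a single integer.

After op 1 (add /d 33): {"d":33,"kph":17,"m":77,"wb":25}
After op 2 (add /njf 29): {"d":33,"kph":17,"m":77,"njf":29,"wb":25}
After op 3 (remove /njf): {"d":33,"kph":17,"m":77,"wb":25}
After op 4 (add /oe 78): {"d":33,"kph":17,"m":77,"oe":78,"wb":25}
After op 5 (add /s 11): {"d":33,"kph":17,"m":77,"oe":78,"s":11,"wb":25}
After op 6 (replace /d 17): {"d":17,"kph":17,"m":77,"oe":78,"s":11,"wb":25}
After op 7 (replace /m 46): {"d":17,"kph":17,"m":46,"oe":78,"s":11,"wb":25}
After op 8 (replace /oe 29): {"d":17,"kph":17,"m":46,"oe":29,"s":11,"wb":25}
After op 9 (add /kph 54): {"d":17,"kph":54,"m":46,"oe":29,"s":11,"wb":25}
After op 10 (add /rib 42): {"d":17,"kph":54,"m":46,"oe":29,"rib":42,"s":11,"wb":25}
After op 11 (remove /m): {"d":17,"kph":54,"oe":29,"rib":42,"s":11,"wb":25}
After op 12 (remove /wb): {"d":17,"kph":54,"oe":29,"rib":42,"s":11}
After op 13 (replace /s 77): {"d":17,"kph":54,"oe":29,"rib":42,"s":77}
After op 14 (replace /oe 51): {"d":17,"kph":54,"oe":51,"rib":42,"s":77}
After op 15 (remove /oe): {"d":17,"kph":54,"rib":42,"s":77}
After op 16 (replace /rib 9): {"d":17,"kph":54,"rib":9,"s":77}
After op 17 (add /kph 25): {"d":17,"kph":25,"rib":9,"s":77}
Size at the root: 4

Answer: 4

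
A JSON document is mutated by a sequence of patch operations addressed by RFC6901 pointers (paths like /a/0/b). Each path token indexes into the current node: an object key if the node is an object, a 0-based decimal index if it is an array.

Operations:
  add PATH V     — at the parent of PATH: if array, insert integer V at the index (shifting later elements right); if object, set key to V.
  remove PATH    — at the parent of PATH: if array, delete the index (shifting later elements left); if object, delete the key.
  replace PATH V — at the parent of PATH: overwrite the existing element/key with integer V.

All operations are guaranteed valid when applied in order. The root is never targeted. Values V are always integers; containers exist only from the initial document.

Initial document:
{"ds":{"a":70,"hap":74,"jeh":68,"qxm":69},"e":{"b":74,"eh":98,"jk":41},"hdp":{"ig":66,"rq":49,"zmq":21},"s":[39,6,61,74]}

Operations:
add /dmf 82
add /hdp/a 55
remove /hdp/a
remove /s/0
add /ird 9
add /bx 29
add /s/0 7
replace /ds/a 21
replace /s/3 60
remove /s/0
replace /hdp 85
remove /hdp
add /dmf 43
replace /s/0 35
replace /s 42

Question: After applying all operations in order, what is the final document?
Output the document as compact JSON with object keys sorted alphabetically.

After op 1 (add /dmf 82): {"dmf":82,"ds":{"a":70,"hap":74,"jeh":68,"qxm":69},"e":{"b":74,"eh":98,"jk":41},"hdp":{"ig":66,"rq":49,"zmq":21},"s":[39,6,61,74]}
After op 2 (add /hdp/a 55): {"dmf":82,"ds":{"a":70,"hap":74,"jeh":68,"qxm":69},"e":{"b":74,"eh":98,"jk":41},"hdp":{"a":55,"ig":66,"rq":49,"zmq":21},"s":[39,6,61,74]}
After op 3 (remove /hdp/a): {"dmf":82,"ds":{"a":70,"hap":74,"jeh":68,"qxm":69},"e":{"b":74,"eh":98,"jk":41},"hdp":{"ig":66,"rq":49,"zmq":21},"s":[39,6,61,74]}
After op 4 (remove /s/0): {"dmf":82,"ds":{"a":70,"hap":74,"jeh":68,"qxm":69},"e":{"b":74,"eh":98,"jk":41},"hdp":{"ig":66,"rq":49,"zmq":21},"s":[6,61,74]}
After op 5 (add /ird 9): {"dmf":82,"ds":{"a":70,"hap":74,"jeh":68,"qxm":69},"e":{"b":74,"eh":98,"jk":41},"hdp":{"ig":66,"rq":49,"zmq":21},"ird":9,"s":[6,61,74]}
After op 6 (add /bx 29): {"bx":29,"dmf":82,"ds":{"a":70,"hap":74,"jeh":68,"qxm":69},"e":{"b":74,"eh":98,"jk":41},"hdp":{"ig":66,"rq":49,"zmq":21},"ird":9,"s":[6,61,74]}
After op 7 (add /s/0 7): {"bx":29,"dmf":82,"ds":{"a":70,"hap":74,"jeh":68,"qxm":69},"e":{"b":74,"eh":98,"jk":41},"hdp":{"ig":66,"rq":49,"zmq":21},"ird":9,"s":[7,6,61,74]}
After op 8 (replace /ds/a 21): {"bx":29,"dmf":82,"ds":{"a":21,"hap":74,"jeh":68,"qxm":69},"e":{"b":74,"eh":98,"jk":41},"hdp":{"ig":66,"rq":49,"zmq":21},"ird":9,"s":[7,6,61,74]}
After op 9 (replace /s/3 60): {"bx":29,"dmf":82,"ds":{"a":21,"hap":74,"jeh":68,"qxm":69},"e":{"b":74,"eh":98,"jk":41},"hdp":{"ig":66,"rq":49,"zmq":21},"ird":9,"s":[7,6,61,60]}
After op 10 (remove /s/0): {"bx":29,"dmf":82,"ds":{"a":21,"hap":74,"jeh":68,"qxm":69},"e":{"b":74,"eh":98,"jk":41},"hdp":{"ig":66,"rq":49,"zmq":21},"ird":9,"s":[6,61,60]}
After op 11 (replace /hdp 85): {"bx":29,"dmf":82,"ds":{"a":21,"hap":74,"jeh":68,"qxm":69},"e":{"b":74,"eh":98,"jk":41},"hdp":85,"ird":9,"s":[6,61,60]}
After op 12 (remove /hdp): {"bx":29,"dmf":82,"ds":{"a":21,"hap":74,"jeh":68,"qxm":69},"e":{"b":74,"eh":98,"jk":41},"ird":9,"s":[6,61,60]}
After op 13 (add /dmf 43): {"bx":29,"dmf":43,"ds":{"a":21,"hap":74,"jeh":68,"qxm":69},"e":{"b":74,"eh":98,"jk":41},"ird":9,"s":[6,61,60]}
After op 14 (replace /s/0 35): {"bx":29,"dmf":43,"ds":{"a":21,"hap":74,"jeh":68,"qxm":69},"e":{"b":74,"eh":98,"jk":41},"ird":9,"s":[35,61,60]}
After op 15 (replace /s 42): {"bx":29,"dmf":43,"ds":{"a":21,"hap":74,"jeh":68,"qxm":69},"e":{"b":74,"eh":98,"jk":41},"ird":9,"s":42}

Answer: {"bx":29,"dmf":43,"ds":{"a":21,"hap":74,"jeh":68,"qxm":69},"e":{"b":74,"eh":98,"jk":41},"ird":9,"s":42}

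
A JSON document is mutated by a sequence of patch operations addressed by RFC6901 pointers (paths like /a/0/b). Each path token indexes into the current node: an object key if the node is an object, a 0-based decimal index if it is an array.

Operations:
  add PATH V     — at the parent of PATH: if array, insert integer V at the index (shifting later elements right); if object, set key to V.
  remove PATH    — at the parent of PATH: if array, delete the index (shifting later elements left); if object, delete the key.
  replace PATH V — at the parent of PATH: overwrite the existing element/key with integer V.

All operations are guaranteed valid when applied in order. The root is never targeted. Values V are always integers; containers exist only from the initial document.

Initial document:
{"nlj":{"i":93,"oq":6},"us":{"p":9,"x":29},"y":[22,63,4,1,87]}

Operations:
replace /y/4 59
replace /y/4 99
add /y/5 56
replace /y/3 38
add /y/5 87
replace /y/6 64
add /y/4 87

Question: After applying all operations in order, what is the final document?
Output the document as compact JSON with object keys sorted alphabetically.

After op 1 (replace /y/4 59): {"nlj":{"i":93,"oq":6},"us":{"p":9,"x":29},"y":[22,63,4,1,59]}
After op 2 (replace /y/4 99): {"nlj":{"i":93,"oq":6},"us":{"p":9,"x":29},"y":[22,63,4,1,99]}
After op 3 (add /y/5 56): {"nlj":{"i":93,"oq":6},"us":{"p":9,"x":29},"y":[22,63,4,1,99,56]}
After op 4 (replace /y/3 38): {"nlj":{"i":93,"oq":6},"us":{"p":9,"x":29},"y":[22,63,4,38,99,56]}
After op 5 (add /y/5 87): {"nlj":{"i":93,"oq":6},"us":{"p":9,"x":29},"y":[22,63,4,38,99,87,56]}
After op 6 (replace /y/6 64): {"nlj":{"i":93,"oq":6},"us":{"p":9,"x":29},"y":[22,63,4,38,99,87,64]}
After op 7 (add /y/4 87): {"nlj":{"i":93,"oq":6},"us":{"p":9,"x":29},"y":[22,63,4,38,87,99,87,64]}

Answer: {"nlj":{"i":93,"oq":6},"us":{"p":9,"x":29},"y":[22,63,4,38,87,99,87,64]}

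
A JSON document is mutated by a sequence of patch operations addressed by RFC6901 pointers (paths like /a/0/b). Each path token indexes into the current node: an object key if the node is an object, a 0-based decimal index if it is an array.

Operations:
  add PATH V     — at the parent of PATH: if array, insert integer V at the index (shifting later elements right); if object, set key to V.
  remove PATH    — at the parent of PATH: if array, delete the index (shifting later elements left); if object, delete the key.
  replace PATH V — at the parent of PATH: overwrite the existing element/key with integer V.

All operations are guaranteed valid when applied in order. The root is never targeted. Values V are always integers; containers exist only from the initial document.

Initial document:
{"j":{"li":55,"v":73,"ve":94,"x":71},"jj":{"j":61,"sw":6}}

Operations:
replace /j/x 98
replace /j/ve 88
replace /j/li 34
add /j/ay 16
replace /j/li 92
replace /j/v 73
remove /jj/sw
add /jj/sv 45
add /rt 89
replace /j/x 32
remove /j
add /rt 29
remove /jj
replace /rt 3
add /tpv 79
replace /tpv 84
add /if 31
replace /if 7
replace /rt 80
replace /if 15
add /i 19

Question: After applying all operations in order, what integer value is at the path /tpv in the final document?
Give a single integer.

Answer: 84

Derivation:
After op 1 (replace /j/x 98): {"j":{"li":55,"v":73,"ve":94,"x":98},"jj":{"j":61,"sw":6}}
After op 2 (replace /j/ve 88): {"j":{"li":55,"v":73,"ve":88,"x":98},"jj":{"j":61,"sw":6}}
After op 3 (replace /j/li 34): {"j":{"li":34,"v":73,"ve":88,"x":98},"jj":{"j":61,"sw":6}}
After op 4 (add /j/ay 16): {"j":{"ay":16,"li":34,"v":73,"ve":88,"x":98},"jj":{"j":61,"sw":6}}
After op 5 (replace /j/li 92): {"j":{"ay":16,"li":92,"v":73,"ve":88,"x":98},"jj":{"j":61,"sw":6}}
After op 6 (replace /j/v 73): {"j":{"ay":16,"li":92,"v":73,"ve":88,"x":98},"jj":{"j":61,"sw":6}}
After op 7 (remove /jj/sw): {"j":{"ay":16,"li":92,"v":73,"ve":88,"x":98},"jj":{"j":61}}
After op 8 (add /jj/sv 45): {"j":{"ay":16,"li":92,"v":73,"ve":88,"x":98},"jj":{"j":61,"sv":45}}
After op 9 (add /rt 89): {"j":{"ay":16,"li":92,"v":73,"ve":88,"x":98},"jj":{"j":61,"sv":45},"rt":89}
After op 10 (replace /j/x 32): {"j":{"ay":16,"li":92,"v":73,"ve":88,"x":32},"jj":{"j":61,"sv":45},"rt":89}
After op 11 (remove /j): {"jj":{"j":61,"sv":45},"rt":89}
After op 12 (add /rt 29): {"jj":{"j":61,"sv":45},"rt":29}
After op 13 (remove /jj): {"rt":29}
After op 14 (replace /rt 3): {"rt":3}
After op 15 (add /tpv 79): {"rt":3,"tpv":79}
After op 16 (replace /tpv 84): {"rt":3,"tpv":84}
After op 17 (add /if 31): {"if":31,"rt":3,"tpv":84}
After op 18 (replace /if 7): {"if":7,"rt":3,"tpv":84}
After op 19 (replace /rt 80): {"if":7,"rt":80,"tpv":84}
After op 20 (replace /if 15): {"if":15,"rt":80,"tpv":84}
After op 21 (add /i 19): {"i":19,"if":15,"rt":80,"tpv":84}
Value at /tpv: 84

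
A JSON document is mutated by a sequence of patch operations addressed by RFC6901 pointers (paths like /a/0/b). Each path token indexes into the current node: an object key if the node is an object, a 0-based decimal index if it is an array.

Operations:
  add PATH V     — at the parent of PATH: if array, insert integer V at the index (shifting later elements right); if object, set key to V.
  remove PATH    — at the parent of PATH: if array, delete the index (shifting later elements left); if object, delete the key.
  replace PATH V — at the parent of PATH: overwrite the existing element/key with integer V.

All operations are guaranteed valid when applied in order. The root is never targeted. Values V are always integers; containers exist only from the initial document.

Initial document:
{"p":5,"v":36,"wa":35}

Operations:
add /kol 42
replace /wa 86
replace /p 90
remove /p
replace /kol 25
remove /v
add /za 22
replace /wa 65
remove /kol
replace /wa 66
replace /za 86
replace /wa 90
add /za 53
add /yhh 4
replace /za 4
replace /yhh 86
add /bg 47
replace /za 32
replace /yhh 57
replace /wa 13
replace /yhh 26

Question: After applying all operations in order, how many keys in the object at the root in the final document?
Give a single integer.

Answer: 4

Derivation:
After op 1 (add /kol 42): {"kol":42,"p":5,"v":36,"wa":35}
After op 2 (replace /wa 86): {"kol":42,"p":5,"v":36,"wa":86}
After op 3 (replace /p 90): {"kol":42,"p":90,"v":36,"wa":86}
After op 4 (remove /p): {"kol":42,"v":36,"wa":86}
After op 5 (replace /kol 25): {"kol":25,"v":36,"wa":86}
After op 6 (remove /v): {"kol":25,"wa":86}
After op 7 (add /za 22): {"kol":25,"wa":86,"za":22}
After op 8 (replace /wa 65): {"kol":25,"wa":65,"za":22}
After op 9 (remove /kol): {"wa":65,"za":22}
After op 10 (replace /wa 66): {"wa":66,"za":22}
After op 11 (replace /za 86): {"wa":66,"za":86}
After op 12 (replace /wa 90): {"wa":90,"za":86}
After op 13 (add /za 53): {"wa":90,"za":53}
After op 14 (add /yhh 4): {"wa":90,"yhh":4,"za":53}
After op 15 (replace /za 4): {"wa":90,"yhh":4,"za":4}
After op 16 (replace /yhh 86): {"wa":90,"yhh":86,"za":4}
After op 17 (add /bg 47): {"bg":47,"wa":90,"yhh":86,"za":4}
After op 18 (replace /za 32): {"bg":47,"wa":90,"yhh":86,"za":32}
After op 19 (replace /yhh 57): {"bg":47,"wa":90,"yhh":57,"za":32}
After op 20 (replace /wa 13): {"bg":47,"wa":13,"yhh":57,"za":32}
After op 21 (replace /yhh 26): {"bg":47,"wa":13,"yhh":26,"za":32}
Size at the root: 4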